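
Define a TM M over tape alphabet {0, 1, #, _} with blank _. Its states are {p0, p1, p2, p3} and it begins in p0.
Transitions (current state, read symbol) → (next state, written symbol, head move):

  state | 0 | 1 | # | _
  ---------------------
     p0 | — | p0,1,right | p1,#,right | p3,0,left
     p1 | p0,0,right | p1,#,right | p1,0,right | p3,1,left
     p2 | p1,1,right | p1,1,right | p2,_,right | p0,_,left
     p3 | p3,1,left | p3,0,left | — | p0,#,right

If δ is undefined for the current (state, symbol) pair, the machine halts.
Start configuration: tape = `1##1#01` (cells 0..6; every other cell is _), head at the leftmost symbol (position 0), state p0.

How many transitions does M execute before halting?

11

p0 | [1]##1#01_   read 1 → write 1, move right, go to p0
p0 | 1[#]#1#01_   read # → write #, move right, go to p1
p1 | 1#[#]1#01_   read # → write 0, move right, go to p1
p1 | 1#0[1]#01_   read 1 → write #, move right, go to p1
p1 | 1#0#[#]01_   read # → write 0, move right, go to p1
p1 | 1#0#0[0]1_   read 0 → write 0, move right, go to p0
p0 | 1#0#00[1]_   read 1 → write 1, move right, go to p0
p0 | 1#0#001[_]   read _ → write 0, move left, go to p3
p3 | 1#0#00[1]0   read 1 → write 0, move left, go to p3
p3 | 1#0#0[0]00   read 0 → write 1, move left, go to p3
p3 | 1#0#[0]100   read 0 → write 1, move left, go to p3
p3 | 1#0[#]1100
M halts after 11 transitions.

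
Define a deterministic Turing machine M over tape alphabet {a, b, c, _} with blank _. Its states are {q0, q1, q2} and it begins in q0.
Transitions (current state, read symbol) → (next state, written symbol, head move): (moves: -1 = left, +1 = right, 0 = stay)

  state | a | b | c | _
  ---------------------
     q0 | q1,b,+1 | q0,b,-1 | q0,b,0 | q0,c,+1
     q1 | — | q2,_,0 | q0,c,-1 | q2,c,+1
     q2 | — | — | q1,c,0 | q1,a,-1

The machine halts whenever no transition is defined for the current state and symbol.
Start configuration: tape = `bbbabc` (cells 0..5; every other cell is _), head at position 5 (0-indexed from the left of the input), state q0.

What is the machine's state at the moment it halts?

state=q0 head=5 tape=_bbbab[c]   (q0,c)→(q0,b,0)
state=q0 head=5 tape=_bbbab[b]   (q0,b)→(q0,b,-1)
state=q0 head=4 tape=_bbba[b]b   (q0,b)→(q0,b,-1)
state=q0 head=3 tape=_bbb[a]bb   (q0,a)→(q1,b,+1)
state=q1 head=4 tape=_bbbb[b]b   (q1,b)→(q2,_,0)
state=q2 head=4 tape=_bbbb[_]b   (q2,_)→(q1,a,-1)
state=q1 head=3 tape=_bbb[b]ab   (q1,b)→(q2,_,0)
state=q2 head=3 tape=_bbb[_]ab   (q2,_)→(q1,a,-1)
state=q1 head=2 tape=_bb[b]aab   (q1,b)→(q2,_,0)
state=q2 head=2 tape=_bb[_]aab   (q2,_)→(q1,a,-1)
state=q1 head=1 tape=_b[b]aaab   (q1,b)→(q2,_,0)
state=q2 head=1 tape=_b[_]aaab   (q2,_)→(q1,a,-1)
state=q1 head=0 tape=_[b]aaaab   (q1,b)→(q2,_,0)
state=q2 head=0 tape=_[_]aaaab   (q2,_)→(q1,a,-1)
state=q1 head=-1 tape=[_]aaaaab   (q1,_)→(q2,c,+1)
state=q2 head=0 tape=c[a]aaaab
No transition is defined for (q2, a); M halts in state q2.

q2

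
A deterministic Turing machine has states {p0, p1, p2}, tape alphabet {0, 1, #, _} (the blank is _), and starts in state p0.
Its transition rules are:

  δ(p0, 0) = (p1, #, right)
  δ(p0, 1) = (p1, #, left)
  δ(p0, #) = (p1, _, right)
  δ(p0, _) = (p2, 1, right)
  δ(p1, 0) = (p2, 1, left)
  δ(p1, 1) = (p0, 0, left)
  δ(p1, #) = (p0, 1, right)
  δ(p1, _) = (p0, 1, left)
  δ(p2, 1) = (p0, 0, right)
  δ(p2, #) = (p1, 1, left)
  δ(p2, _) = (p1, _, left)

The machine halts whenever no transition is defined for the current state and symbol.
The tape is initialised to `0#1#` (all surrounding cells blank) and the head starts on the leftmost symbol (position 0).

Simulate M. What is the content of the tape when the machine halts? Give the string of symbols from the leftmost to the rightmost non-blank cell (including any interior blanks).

p0 | ___[0]#1#__   read 0 → write #, move right, go to p1
p1 | ___#[#]1#__   read # → write 1, move right, go to p0
p0 | ___#1[1]#__   read 1 → write #, move left, go to p1
p1 | ___#[1]##__   read 1 → write 0, move left, go to p0
p0 | ___[#]0##__   read # → write _, move right, go to p1
p1 | ____[0]##__   read 0 → write 1, move left, go to p2
p2 | ___[_]1##__   read _ → write _, move left, go to p1
p1 | __[_]_1##__   read _ → write 1, move left, go to p0
p0 | _[_]1_1##__   read _ → write 1, move right, go to p2
p2 | _1[1]_1##__   read 1 → write 0, move right, go to p0
p0 | _10[_]1##__   read _ → write 1, move right, go to p2
p2 | _101[1]##__   read 1 → write 0, move right, go to p0
p0 | _1010[#]#__   read # → write _, move right, go to p1
p1 | _1010_[#]__   read # → write 1, move right, go to p0
p0 | _1010_1[_]_   read _ → write 1, move right, go to p2
p2 | _1010_11[_]   read _ → write _, move left, go to p1
p1 | _1010_1[1]_   read 1 → write 0, move left, go to p0
p0 | _1010_[1]0_   read 1 → write #, move left, go to p1
p1 | _1010[_]#0_   read _ → write 1, move left, go to p0
p0 | _101[0]1#0_   read 0 → write #, move right, go to p1
p1 | _101#[1]#0_   read 1 → write 0, move left, go to p0
p0 | _101[#]0#0_   read # → write _, move right, go to p1
p1 | _101_[0]#0_   read 0 → write 1, move left, go to p2
p2 | _101[_]1#0_   read _ → write _, move left, go to p1
p1 | _10[1]_1#0_   read 1 → write 0, move left, go to p0
p0 | _1[0]0_1#0_   read 0 → write #, move right, go to p1
p1 | _1#[0]_1#0_   read 0 → write 1, move left, go to p2
p2 | _1[#]1_1#0_   read # → write 1, move left, go to p1
p1 | _[1]11_1#0_   read 1 → write 0, move left, go to p0
p0 | [_]011_1#0_   read _ → write 1, move right, go to p2
p2 | 1[0]11_1#0_
The non-blank tape span at halt is 1011_1#0.

1011_1#0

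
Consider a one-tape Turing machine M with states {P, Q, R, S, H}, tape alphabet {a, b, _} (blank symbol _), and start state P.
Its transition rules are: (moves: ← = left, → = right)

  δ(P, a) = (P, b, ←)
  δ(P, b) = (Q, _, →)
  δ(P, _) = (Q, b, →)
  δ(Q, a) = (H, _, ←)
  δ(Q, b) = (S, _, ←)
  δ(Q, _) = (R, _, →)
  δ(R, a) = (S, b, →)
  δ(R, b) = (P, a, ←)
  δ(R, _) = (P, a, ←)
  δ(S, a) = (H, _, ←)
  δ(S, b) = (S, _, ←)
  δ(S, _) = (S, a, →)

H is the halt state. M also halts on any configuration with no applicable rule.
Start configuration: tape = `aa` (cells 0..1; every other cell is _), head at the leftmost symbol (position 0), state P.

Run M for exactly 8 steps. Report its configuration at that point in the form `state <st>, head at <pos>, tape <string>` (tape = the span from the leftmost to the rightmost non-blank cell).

state H, head at 0, tape aaa

state=P head=0 tape=__[a]a   (P,a)→(P,b,←)
state=P head=-1 tape=_[_]ba   (P,_)→(Q,b,→)
state=Q head=0 tape=_b[b]a   (Q,b)→(S,_,←)
state=S head=-1 tape=_[b]_a   (S,b)→(S,_,←)
state=S head=-2 tape=[_]__a   (S,_)→(S,a,→)
state=S head=-1 tape=a[_]_a   (S,_)→(S,a,→)
state=S head=0 tape=aa[_]a   (S,_)→(S,a,→)
state=S head=1 tape=aaa[a]   (S,a)→(H,_,←)
state=H head=0 tape=aa[a]_
After 8 steps: state H, head at 0, tape aaa.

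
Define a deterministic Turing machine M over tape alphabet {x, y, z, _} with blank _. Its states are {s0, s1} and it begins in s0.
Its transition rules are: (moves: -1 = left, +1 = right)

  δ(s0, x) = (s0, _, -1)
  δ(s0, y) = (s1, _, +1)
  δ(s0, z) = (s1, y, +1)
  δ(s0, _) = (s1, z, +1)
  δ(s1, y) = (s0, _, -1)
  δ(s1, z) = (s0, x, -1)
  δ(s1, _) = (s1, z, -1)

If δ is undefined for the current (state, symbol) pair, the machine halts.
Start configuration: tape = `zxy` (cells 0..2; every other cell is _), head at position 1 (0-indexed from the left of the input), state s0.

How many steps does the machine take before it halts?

8

state=s0 head=1 tape=__z[x]y   (s0,x)→(s0,_,-1)
state=s0 head=0 tape=__[z]_y   (s0,z)→(s1,y,+1)
state=s1 head=1 tape=__y[_]y   (s1,_)→(s1,z,-1)
state=s1 head=0 tape=__[y]zy   (s1,y)→(s0,_,-1)
state=s0 head=-1 tape=_[_]_zy   (s0,_)→(s1,z,+1)
state=s1 head=0 tape=_z[_]zy   (s1,_)→(s1,z,-1)
state=s1 head=-1 tape=_[z]zzy   (s1,z)→(s0,x,-1)
state=s0 head=-2 tape=[_]xzzy   (s0,_)→(s1,z,+1)
state=s1 head=-1 tape=z[x]zzy
M halts after 8 transitions.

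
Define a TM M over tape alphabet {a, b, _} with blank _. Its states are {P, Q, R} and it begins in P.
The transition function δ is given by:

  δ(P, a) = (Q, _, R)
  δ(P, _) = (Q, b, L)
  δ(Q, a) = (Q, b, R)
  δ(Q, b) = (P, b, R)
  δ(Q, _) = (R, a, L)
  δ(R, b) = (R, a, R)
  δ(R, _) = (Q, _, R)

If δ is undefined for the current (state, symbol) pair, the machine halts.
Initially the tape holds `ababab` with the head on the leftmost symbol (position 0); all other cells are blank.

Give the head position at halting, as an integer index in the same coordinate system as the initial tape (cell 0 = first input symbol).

6

state=P head=0 tape=[a]babab_   (P,a)→(Q,_,R)
state=Q head=1 tape=_[b]abab_   (Q,b)→(P,b,R)
state=P head=2 tape=_b[a]bab_   (P,a)→(Q,_,R)
state=Q head=3 tape=_b_[b]ab_   (Q,b)→(P,b,R)
state=P head=4 tape=_b_b[a]b_   (P,a)→(Q,_,R)
state=Q head=5 tape=_b_b_[b]_   (Q,b)→(P,b,R)
state=P head=6 tape=_b_b_b[_]   (P,_)→(Q,b,L)
state=Q head=5 tape=_b_b_[b]b   (Q,b)→(P,b,R)
state=P head=6 tape=_b_b_b[b]
At halt the head is at cell 6.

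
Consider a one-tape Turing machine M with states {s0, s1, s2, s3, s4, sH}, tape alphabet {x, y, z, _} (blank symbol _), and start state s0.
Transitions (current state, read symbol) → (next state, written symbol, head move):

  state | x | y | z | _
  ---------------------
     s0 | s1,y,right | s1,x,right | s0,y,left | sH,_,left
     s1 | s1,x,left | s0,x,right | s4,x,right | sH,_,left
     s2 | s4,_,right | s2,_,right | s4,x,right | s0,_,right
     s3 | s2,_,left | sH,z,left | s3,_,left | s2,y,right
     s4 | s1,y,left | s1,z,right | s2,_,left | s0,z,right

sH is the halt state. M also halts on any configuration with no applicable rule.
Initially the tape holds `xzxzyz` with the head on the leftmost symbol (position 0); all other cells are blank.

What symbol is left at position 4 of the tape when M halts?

s0 | [x]zxzyz__   read x → write y, move right, go to s1
s1 | y[z]xzyz__   read z → write x, move right, go to s4
s4 | yx[x]zyz__   read x → write y, move left, go to s1
s1 | y[x]yzyz__   read x → write x, move left, go to s1
s1 | [y]xyzyz__   read y → write x, move right, go to s0
s0 | x[x]yzyz__   read x → write y, move right, go to s1
s1 | xy[y]zyz__   read y → write x, move right, go to s0
s0 | xyx[z]yz__   read z → write y, move left, go to s0
s0 | xy[x]yyz__   read x → write y, move right, go to s1
s1 | xyy[y]yz__   read y → write x, move right, go to s0
s0 | xyyx[y]z__   read y → write x, move right, go to s1
s1 | xyyxx[z]__   read z → write x, move right, go to s4
s4 | xyyxxx[_]_   read _ → write z, move right, go to s0
s0 | xyyxxxz[_]   read _ → write _, move left, go to sH
sH | xyyxxx[z]_
Cell 4 holds x when M halts.

x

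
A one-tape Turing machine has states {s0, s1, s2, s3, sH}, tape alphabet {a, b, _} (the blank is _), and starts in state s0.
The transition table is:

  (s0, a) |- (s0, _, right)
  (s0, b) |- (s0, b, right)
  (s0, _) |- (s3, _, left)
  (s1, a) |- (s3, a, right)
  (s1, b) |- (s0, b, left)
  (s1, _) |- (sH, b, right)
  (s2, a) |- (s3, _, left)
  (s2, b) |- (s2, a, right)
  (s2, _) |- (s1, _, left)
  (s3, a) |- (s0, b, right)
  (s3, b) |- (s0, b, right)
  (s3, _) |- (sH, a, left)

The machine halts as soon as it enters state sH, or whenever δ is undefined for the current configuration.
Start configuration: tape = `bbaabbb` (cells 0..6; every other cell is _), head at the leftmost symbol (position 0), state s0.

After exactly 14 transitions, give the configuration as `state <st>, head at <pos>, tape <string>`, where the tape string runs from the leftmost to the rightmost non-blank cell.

state s3, head at 6, tape bb__bbb

state=s0 head=0 tape=[b]baabbb_   (s0,b)→(s0,b,right)
state=s0 head=1 tape=b[b]aabbb_   (s0,b)→(s0,b,right)
state=s0 head=2 tape=bb[a]abbb_   (s0,a)→(s0,_,right)
state=s0 head=3 tape=bb_[a]bbb_   (s0,a)→(s0,_,right)
state=s0 head=4 tape=bb__[b]bb_   (s0,b)→(s0,b,right)
state=s0 head=5 tape=bb__b[b]b_   (s0,b)→(s0,b,right)
state=s0 head=6 tape=bb__bb[b]_   (s0,b)→(s0,b,right)
state=s0 head=7 tape=bb__bbb[_]   (s0,_)→(s3,_,left)
state=s3 head=6 tape=bb__bb[b]_   (s3,b)→(s0,b,right)
state=s0 head=7 tape=bb__bbb[_]   (s0,_)→(s3,_,left)
state=s3 head=6 tape=bb__bb[b]_   (s3,b)→(s0,b,right)
state=s0 head=7 tape=bb__bbb[_]   (s0,_)→(s3,_,left)
state=s3 head=6 tape=bb__bb[b]_   (s3,b)→(s0,b,right)
state=s0 head=7 tape=bb__bbb[_]   (s0,_)→(s3,_,left)
state=s3 head=6 tape=bb__bb[b]_
After 14 steps: state s3, head at 6, tape bb__bbb.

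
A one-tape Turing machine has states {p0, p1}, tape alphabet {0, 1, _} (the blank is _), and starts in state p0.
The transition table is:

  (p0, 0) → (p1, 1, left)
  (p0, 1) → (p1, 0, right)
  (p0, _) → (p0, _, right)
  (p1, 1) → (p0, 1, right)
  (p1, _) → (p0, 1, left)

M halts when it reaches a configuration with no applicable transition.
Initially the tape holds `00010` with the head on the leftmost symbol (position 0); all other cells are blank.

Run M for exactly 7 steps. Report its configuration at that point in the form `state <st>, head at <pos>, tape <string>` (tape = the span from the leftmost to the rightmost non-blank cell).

state=p0 head=0 tape=__[0]0010   (p0,0)→(p1,1,left)
state=p1 head=-1 tape=_[_]10010   (p1,_)→(p0,1,left)
state=p0 head=-2 tape=[_]110010   (p0,_)→(p0,_,right)
state=p0 head=-1 tape=_[1]10010   (p0,1)→(p1,0,right)
state=p1 head=0 tape=_0[1]0010   (p1,1)→(p0,1,right)
state=p0 head=1 tape=_01[0]010   (p0,0)→(p1,1,left)
state=p1 head=0 tape=_0[1]1010   (p1,1)→(p0,1,right)
state=p0 head=1 tape=_01[1]010
After 7 steps: state p0, head at 1, tape 011010.

state p0, head at 1, tape 011010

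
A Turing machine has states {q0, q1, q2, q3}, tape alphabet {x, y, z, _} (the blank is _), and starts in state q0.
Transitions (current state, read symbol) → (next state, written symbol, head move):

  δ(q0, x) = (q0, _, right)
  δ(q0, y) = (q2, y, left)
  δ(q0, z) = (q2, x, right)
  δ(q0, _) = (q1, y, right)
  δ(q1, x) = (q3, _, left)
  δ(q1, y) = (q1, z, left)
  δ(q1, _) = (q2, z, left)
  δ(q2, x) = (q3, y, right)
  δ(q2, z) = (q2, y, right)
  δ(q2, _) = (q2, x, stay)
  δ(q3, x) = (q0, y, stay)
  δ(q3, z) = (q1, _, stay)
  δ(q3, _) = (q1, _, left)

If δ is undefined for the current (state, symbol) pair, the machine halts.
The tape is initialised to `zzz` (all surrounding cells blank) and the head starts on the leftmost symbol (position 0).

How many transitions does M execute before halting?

state=q0 head=0 tape=___[z]zz__   (q0,z)→(q2,x,right)
state=q2 head=1 tape=___x[z]z__   (q2,z)→(q2,y,right)
state=q2 head=2 tape=___xy[z]__   (q2,z)→(q2,y,right)
state=q2 head=3 tape=___xyy[_]_   (q2,_)→(q2,x,stay)
state=q2 head=3 tape=___xyy[x]_   (q2,x)→(q3,y,right)
state=q3 head=4 tape=___xyyy[_]   (q3,_)→(q1,_,left)
state=q1 head=3 tape=___xyy[y]_   (q1,y)→(q1,z,left)
state=q1 head=2 tape=___xy[y]z_   (q1,y)→(q1,z,left)
state=q1 head=1 tape=___x[y]zz_   (q1,y)→(q1,z,left)
state=q1 head=0 tape=___[x]zzz_   (q1,x)→(q3,_,left)
state=q3 head=-1 tape=__[_]_zzz_   (q3,_)→(q1,_,left)
state=q1 head=-2 tape=_[_]__zzz_   (q1,_)→(q2,z,left)
state=q2 head=-3 tape=[_]z__zzz_   (q2,_)→(q2,x,stay)
state=q2 head=-3 tape=[x]z__zzz_   (q2,x)→(q3,y,right)
state=q3 head=-2 tape=y[z]__zzz_   (q3,z)→(q1,_,stay)
state=q1 head=-2 tape=y[_]__zzz_   (q1,_)→(q2,z,left)
state=q2 head=-3 tape=[y]z__zzz_
M halts after 16 transitions.

16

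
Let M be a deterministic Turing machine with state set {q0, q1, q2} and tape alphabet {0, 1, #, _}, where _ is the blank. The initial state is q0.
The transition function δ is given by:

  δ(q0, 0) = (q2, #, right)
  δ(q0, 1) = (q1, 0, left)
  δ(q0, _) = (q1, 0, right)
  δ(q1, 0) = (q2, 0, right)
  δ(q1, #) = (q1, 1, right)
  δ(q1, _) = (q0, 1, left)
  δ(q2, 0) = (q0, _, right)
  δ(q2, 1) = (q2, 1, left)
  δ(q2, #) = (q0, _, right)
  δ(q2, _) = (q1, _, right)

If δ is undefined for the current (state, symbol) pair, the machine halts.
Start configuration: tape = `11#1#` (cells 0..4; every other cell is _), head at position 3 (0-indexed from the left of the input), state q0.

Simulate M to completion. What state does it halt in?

q0 | 11#[1]#__   read 1 → write 0, move left, go to q1
q1 | 11[#]0#__   read # → write 1, move right, go to q1
q1 | 111[0]#__   read 0 → write 0, move right, go to q2
q2 | 1110[#]__   read # → write _, move right, go to q0
q0 | 1110_[_]_   read _ → write 0, move right, go to q1
q1 | 1110_0[_]   read _ → write 1, move left, go to q0
q0 | 1110_[0]1   read 0 → write #, move right, go to q2
q2 | 1110_#[1]   read 1 → write 1, move left, go to q2
q2 | 1110_[#]1   read # → write _, move right, go to q0
q0 | 1110__[1]   read 1 → write 0, move left, go to q1
q1 | 1110_[_]0   read _ → write 1, move left, go to q0
q0 | 1110[_]10   read _ → write 0, move right, go to q1
q1 | 11100[1]0
No transition is defined for (q1, 1); M halts in state q1.

q1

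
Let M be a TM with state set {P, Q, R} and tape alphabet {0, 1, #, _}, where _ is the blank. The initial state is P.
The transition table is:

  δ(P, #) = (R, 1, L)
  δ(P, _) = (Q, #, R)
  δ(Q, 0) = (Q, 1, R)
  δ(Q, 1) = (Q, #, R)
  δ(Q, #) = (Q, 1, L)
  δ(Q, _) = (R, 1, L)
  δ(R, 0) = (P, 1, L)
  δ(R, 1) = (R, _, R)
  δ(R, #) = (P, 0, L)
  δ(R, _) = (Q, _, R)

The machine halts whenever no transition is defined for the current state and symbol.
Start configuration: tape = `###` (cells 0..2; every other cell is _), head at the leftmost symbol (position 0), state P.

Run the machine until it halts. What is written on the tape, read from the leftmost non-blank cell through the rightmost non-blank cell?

P | ___[#]##__   read # → write 1, move L, go to R
R | __[_]1##__   read _ → write _, move R, go to Q
Q | ___[1]##__   read 1 → write #, move R, go to Q
Q | ___#[#]#__   read # → write 1, move L, go to Q
Q | ___[#]1#__   read # → write 1, move L, go to Q
Q | __[_]11#__   read _ → write 1, move L, go to R
R | _[_]111#__   read _ → write _, move R, go to Q
Q | __[1]11#__   read 1 → write #, move R, go to Q
Q | __#[1]1#__   read 1 → write #, move R, go to Q
Q | __##[1]#__   read 1 → write #, move R, go to Q
Q | __###[#]__   read # → write 1, move L, go to Q
Q | __##[#]1__   read # → write 1, move L, go to Q
Q | __#[#]11__   read # → write 1, move L, go to Q
Q | __[#]111__   read # → write 1, move L, go to Q
Q | _[_]1111__   read _ → write 1, move L, go to R
R | [_]11111__   read _ → write _, move R, go to Q
Q | _[1]1111__   read 1 → write #, move R, go to Q
Q | _#[1]111__   read 1 → write #, move R, go to Q
Q | _##[1]11__   read 1 → write #, move R, go to Q
Q | _###[1]1__   read 1 → write #, move R, go to Q
Q | _####[1]__   read 1 → write #, move R, go to Q
Q | _#####[_]_   read _ → write 1, move L, go to R
R | _####[#]1_   read # → write 0, move L, go to P
P | _###[#]01_   read # → write 1, move L, go to R
R | _##[#]101_   read # → write 0, move L, go to P
P | _#[#]0101_   read # → write 1, move L, go to R
R | _[#]10101_   read # → write 0, move L, go to P
P | [_]010101_   read _ → write #, move R, go to Q
Q | #[0]10101_   read 0 → write 1, move R, go to Q
Q | #1[1]0101_   read 1 → write #, move R, go to Q
Q | #1#[0]101_   read 0 → write 1, move R, go to Q
Q | #1#1[1]01_   read 1 → write #, move R, go to Q
Q | #1#1#[0]1_   read 0 → write 1, move R, go to Q
Q | #1#1#1[1]_   read 1 → write #, move R, go to Q
Q | #1#1#1#[_]   read _ → write 1, move L, go to R
R | #1#1#1[#]1   read # → write 0, move L, go to P
P | #1#1#[1]01
The non-blank tape span at halt is #1#1#101.

#1#1#101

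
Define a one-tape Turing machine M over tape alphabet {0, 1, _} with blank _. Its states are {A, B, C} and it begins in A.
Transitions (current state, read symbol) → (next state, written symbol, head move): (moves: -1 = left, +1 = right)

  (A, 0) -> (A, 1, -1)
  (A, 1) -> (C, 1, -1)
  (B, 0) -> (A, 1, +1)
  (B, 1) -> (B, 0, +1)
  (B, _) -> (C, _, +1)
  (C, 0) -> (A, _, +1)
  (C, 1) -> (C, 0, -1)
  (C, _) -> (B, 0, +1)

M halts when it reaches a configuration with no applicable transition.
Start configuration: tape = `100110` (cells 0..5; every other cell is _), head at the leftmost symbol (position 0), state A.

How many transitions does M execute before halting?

A | _[1]00110_   read 1 → write 1, move -1, go to C
C | [_]100110_   read _ → write 0, move +1, go to B
B | 0[1]00110_   read 1 → write 0, move +1, go to B
B | 00[0]0110_   read 0 → write 1, move +1, go to A
A | 001[0]110_   read 0 → write 1, move -1, go to A
A | 00[1]1110_   read 1 → write 1, move -1, go to C
C | 0[0]11110_   read 0 → write _, move +1, go to A
A | 0_[1]1110_   read 1 → write 1, move -1, go to C
C | 0[_]11110_   read _ → write 0, move +1, go to B
B | 00[1]1110_   read 1 → write 0, move +1, go to B
B | 000[1]110_   read 1 → write 0, move +1, go to B
B | 0000[1]10_   read 1 → write 0, move +1, go to B
B | 00000[1]0_   read 1 → write 0, move +1, go to B
B | 000000[0]_   read 0 → write 1, move +1, go to A
A | 0000001[_]
M halts after 14 transitions.

14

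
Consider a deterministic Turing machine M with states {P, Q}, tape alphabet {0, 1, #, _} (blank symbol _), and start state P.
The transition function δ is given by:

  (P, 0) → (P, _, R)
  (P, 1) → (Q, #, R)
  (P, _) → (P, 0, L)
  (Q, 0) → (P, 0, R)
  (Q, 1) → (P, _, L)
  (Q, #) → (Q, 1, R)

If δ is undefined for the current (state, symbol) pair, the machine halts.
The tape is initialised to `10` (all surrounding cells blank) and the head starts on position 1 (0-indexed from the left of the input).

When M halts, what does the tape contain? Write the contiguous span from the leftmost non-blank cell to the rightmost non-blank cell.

#0000

state=P head=1 tape=1[0]___   (P,0)→(P,_,R)
state=P head=2 tape=1_[_]__   (P,_)→(P,0,L)
state=P head=1 tape=1[_]0__   (P,_)→(P,0,L)
state=P head=0 tape=[1]00__   (P,1)→(Q,#,R)
state=Q head=1 tape=#[0]0__   (Q,0)→(P,0,R)
state=P head=2 tape=#0[0]__   (P,0)→(P,_,R)
state=P head=3 tape=#0_[_]_   (P,_)→(P,0,L)
state=P head=2 tape=#0[_]0_   (P,_)→(P,0,L)
state=P head=1 tape=#[0]00_   (P,0)→(P,_,R)
state=P head=2 tape=#_[0]0_   (P,0)→(P,_,R)
state=P head=3 tape=#__[0]_   (P,0)→(P,_,R)
state=P head=4 tape=#___[_]   (P,_)→(P,0,L)
state=P head=3 tape=#__[_]0   (P,_)→(P,0,L)
state=P head=2 tape=#_[_]00   (P,_)→(P,0,L)
state=P head=1 tape=#[_]000   (P,_)→(P,0,L)
state=P head=0 tape=[#]0000
The non-blank tape span at halt is #0000.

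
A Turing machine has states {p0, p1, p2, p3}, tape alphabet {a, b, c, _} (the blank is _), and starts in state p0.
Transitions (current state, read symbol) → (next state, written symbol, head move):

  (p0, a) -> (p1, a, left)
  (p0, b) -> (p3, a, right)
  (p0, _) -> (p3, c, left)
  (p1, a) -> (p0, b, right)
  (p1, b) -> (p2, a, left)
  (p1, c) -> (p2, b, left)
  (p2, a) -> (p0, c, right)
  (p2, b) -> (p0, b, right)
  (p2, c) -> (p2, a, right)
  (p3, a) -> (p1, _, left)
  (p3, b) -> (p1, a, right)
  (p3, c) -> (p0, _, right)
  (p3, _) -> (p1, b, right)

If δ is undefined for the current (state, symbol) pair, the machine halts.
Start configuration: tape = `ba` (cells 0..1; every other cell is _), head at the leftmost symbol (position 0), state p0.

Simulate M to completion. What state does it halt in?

p0 | [b]a__   read b → write a, move right, go to p3
p3 | a[a]__   read a → write _, move left, go to p1
p1 | [a]___   read a → write b, move right, go to p0
p0 | b[_]__   read _ → write c, move left, go to p3
p3 | [b]c__   read b → write a, move right, go to p1
p1 | a[c]__   read c → write b, move left, go to p2
p2 | [a]b__   read a → write c, move right, go to p0
p0 | c[b]__   read b → write a, move right, go to p3
p3 | ca[_]_   read _ → write b, move right, go to p1
p1 | cab[_]
No transition is defined for (p1, _); M halts in state p1.

p1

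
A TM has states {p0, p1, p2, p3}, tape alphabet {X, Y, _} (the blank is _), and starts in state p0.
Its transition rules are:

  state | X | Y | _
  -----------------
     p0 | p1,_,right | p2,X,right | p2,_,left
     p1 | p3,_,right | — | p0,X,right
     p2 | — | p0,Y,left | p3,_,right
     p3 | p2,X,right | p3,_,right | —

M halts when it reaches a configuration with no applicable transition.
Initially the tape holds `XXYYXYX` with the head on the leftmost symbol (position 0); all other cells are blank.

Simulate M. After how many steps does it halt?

7

p0 | [X]XYYXYX   read X → write _, move right, go to p1
p1 | _[X]YYXYX   read X → write _, move right, go to p3
p3 | __[Y]YXYX   read Y → write _, move right, go to p3
p3 | ___[Y]XYX   read Y → write _, move right, go to p3
p3 | ____[X]YX   read X → write X, move right, go to p2
p2 | ____X[Y]X   read Y → write Y, move left, go to p0
p0 | ____[X]YX   read X → write _, move right, go to p1
p1 | _____[Y]X
M halts after 7 transitions.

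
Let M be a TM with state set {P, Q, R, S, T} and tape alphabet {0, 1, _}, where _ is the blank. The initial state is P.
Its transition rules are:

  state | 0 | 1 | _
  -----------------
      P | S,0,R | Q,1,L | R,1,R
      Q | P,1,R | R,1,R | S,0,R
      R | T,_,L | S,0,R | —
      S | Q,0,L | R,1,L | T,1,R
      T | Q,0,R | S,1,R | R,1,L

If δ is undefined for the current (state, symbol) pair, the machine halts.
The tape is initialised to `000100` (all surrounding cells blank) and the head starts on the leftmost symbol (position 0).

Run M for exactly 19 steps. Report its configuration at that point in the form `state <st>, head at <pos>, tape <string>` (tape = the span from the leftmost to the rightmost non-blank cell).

P | [0]00100__   read 0 → write 0, move R, go to S
S | 0[0]0100__   read 0 → write 0, move L, go to Q
Q | [0]00100__   read 0 → write 1, move R, go to P
P | 1[0]0100__   read 0 → write 0, move R, go to S
S | 10[0]100__   read 0 → write 0, move L, go to Q
Q | 1[0]0100__   read 0 → write 1, move R, go to P
P | 11[0]100__   read 0 → write 0, move R, go to S
S | 110[1]00__   read 1 → write 1, move L, go to R
R | 11[0]100__   read 0 → write _, move L, go to T
T | 1[1]_100__   read 1 → write 1, move R, go to S
S | 11[_]100__   read _ → write 1, move R, go to T
T | 111[1]00__   read 1 → write 1, move R, go to S
S | 1111[0]0__   read 0 → write 0, move L, go to Q
Q | 111[1]00__   read 1 → write 1, move R, go to R
R | 1111[0]0__   read 0 → write _, move L, go to T
T | 111[1]_0__   read 1 → write 1, move R, go to S
S | 1111[_]0__   read _ → write 1, move R, go to T
T | 11111[0]__   read 0 → write 0, move R, go to Q
Q | 111110[_]_   read _ → write 0, move R, go to S
S | 1111100[_]
After 19 steps: state S, head at 7, tape 1111100.

state S, head at 7, tape 1111100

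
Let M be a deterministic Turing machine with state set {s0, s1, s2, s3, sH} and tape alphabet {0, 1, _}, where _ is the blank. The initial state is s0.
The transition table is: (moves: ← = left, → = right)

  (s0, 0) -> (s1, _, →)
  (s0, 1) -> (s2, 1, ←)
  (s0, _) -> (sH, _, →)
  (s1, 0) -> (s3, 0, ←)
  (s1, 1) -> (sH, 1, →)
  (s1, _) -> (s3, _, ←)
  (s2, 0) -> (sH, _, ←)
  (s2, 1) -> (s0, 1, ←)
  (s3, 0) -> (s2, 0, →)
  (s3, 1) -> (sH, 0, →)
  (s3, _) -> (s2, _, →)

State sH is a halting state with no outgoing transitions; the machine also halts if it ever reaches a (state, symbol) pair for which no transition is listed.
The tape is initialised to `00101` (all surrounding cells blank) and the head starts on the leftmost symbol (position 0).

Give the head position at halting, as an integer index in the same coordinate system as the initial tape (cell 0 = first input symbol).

0

s0 | [0]0101   read 0 → write _, move →, go to s1
s1 | _[0]101   read 0 → write 0, move ←, go to s3
s3 | [_]0101   read _ → write _, move →, go to s2
s2 | _[0]101   read 0 → write _, move ←, go to sH
sH | [_]_101
At halt the head is at cell 0.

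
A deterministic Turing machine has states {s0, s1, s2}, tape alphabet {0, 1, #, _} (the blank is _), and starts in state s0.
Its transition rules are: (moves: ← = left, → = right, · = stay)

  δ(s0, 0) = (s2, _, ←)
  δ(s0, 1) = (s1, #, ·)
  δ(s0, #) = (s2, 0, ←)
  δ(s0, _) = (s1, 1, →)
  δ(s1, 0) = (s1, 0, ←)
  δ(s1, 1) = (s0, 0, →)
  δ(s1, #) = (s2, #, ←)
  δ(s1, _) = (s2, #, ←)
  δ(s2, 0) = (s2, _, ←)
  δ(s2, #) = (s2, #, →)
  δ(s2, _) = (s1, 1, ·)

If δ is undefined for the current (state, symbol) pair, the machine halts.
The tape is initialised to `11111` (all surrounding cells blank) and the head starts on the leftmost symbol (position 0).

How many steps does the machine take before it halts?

18

state=s0 head=0 tape=___[1]1111   (s0,1)→(s1,#,·)
state=s1 head=0 tape=___[#]1111   (s1,#)→(s2,#,←)
state=s2 head=-1 tape=__[_]#1111   (s2,_)→(s1,1,·)
state=s1 head=-1 tape=__[1]#1111   (s1,1)→(s0,0,→)
state=s0 head=0 tape=__0[#]1111   (s0,#)→(s2,0,←)
state=s2 head=-1 tape=__[0]01111   (s2,0)→(s2,_,←)
state=s2 head=-2 tape=_[_]_01111   (s2,_)→(s1,1,·)
state=s1 head=-2 tape=_[1]_01111   (s1,1)→(s0,0,→)
state=s0 head=-1 tape=_0[_]01111   (s0,_)→(s1,1,→)
state=s1 head=0 tape=_01[0]1111   (s1,0)→(s1,0,←)
state=s1 head=-1 tape=_0[1]01111   (s1,1)→(s0,0,→)
state=s0 head=0 tape=_00[0]1111   (s0,0)→(s2,_,←)
state=s2 head=-1 tape=_0[0]_1111   (s2,0)→(s2,_,←)
state=s2 head=-2 tape=_[0]__1111   (s2,0)→(s2,_,←)
state=s2 head=-3 tape=[_]___1111   (s2,_)→(s1,1,·)
state=s1 head=-3 tape=[1]___1111   (s1,1)→(s0,0,→)
state=s0 head=-2 tape=0[_]__1111   (s0,_)→(s1,1,→)
state=s1 head=-1 tape=01[_]_1111   (s1,_)→(s2,#,←)
state=s2 head=-2 tape=0[1]#_1111
M halts after 18 transitions.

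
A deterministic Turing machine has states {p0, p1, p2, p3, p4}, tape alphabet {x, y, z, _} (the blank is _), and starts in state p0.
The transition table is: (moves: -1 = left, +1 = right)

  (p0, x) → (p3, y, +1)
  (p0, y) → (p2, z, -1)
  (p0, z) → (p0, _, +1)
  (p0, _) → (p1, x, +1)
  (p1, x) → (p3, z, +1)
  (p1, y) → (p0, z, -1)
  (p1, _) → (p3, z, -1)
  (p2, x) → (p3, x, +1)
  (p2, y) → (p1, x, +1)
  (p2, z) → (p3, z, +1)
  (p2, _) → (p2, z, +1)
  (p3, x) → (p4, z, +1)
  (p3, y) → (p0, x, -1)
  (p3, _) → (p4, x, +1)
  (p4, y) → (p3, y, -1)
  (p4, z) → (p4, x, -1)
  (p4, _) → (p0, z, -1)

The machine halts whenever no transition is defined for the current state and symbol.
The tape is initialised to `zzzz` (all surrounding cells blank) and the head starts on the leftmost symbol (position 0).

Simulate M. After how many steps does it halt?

state=p0 head=0 tape=[z]zzz__   (p0,z)→(p0,_,+1)
state=p0 head=1 tape=_[z]zz__   (p0,z)→(p0,_,+1)
state=p0 head=2 tape=__[z]z__   (p0,z)→(p0,_,+1)
state=p0 head=3 tape=___[z]__   (p0,z)→(p0,_,+1)
state=p0 head=4 tape=____[_]_   (p0,_)→(p1,x,+1)
state=p1 head=5 tape=____x[_]   (p1,_)→(p3,z,-1)
state=p3 head=4 tape=____[x]z   (p3,x)→(p4,z,+1)
state=p4 head=5 tape=____z[z]   (p4,z)→(p4,x,-1)
state=p4 head=4 tape=____[z]x   (p4,z)→(p4,x,-1)
state=p4 head=3 tape=___[_]xx   (p4,_)→(p0,z,-1)
state=p0 head=2 tape=__[_]zxx   (p0,_)→(p1,x,+1)
state=p1 head=3 tape=__x[z]xx
M halts after 11 transitions.

11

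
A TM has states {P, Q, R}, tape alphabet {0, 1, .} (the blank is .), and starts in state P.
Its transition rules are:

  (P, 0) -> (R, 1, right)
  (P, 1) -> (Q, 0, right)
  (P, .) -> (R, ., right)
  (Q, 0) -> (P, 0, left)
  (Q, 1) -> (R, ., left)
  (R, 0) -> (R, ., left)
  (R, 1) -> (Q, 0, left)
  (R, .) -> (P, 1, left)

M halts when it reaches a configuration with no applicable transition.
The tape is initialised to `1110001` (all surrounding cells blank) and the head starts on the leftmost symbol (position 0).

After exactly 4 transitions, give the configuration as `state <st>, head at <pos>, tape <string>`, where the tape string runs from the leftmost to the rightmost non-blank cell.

state=P head=0 tape=..[1]110001   (P,1)→(Q,0,right)
state=Q head=1 tape=..0[1]10001   (Q,1)→(R,.,left)
state=R head=0 tape=..[0].10001   (R,0)→(R,.,left)
state=R head=-1 tape=.[.]..10001   (R,.)→(P,1,left)
state=P head=-2 tape=[.]1..10001
After 4 steps: state P, head at -2, tape 1..10001.

state P, head at -2, tape 1..10001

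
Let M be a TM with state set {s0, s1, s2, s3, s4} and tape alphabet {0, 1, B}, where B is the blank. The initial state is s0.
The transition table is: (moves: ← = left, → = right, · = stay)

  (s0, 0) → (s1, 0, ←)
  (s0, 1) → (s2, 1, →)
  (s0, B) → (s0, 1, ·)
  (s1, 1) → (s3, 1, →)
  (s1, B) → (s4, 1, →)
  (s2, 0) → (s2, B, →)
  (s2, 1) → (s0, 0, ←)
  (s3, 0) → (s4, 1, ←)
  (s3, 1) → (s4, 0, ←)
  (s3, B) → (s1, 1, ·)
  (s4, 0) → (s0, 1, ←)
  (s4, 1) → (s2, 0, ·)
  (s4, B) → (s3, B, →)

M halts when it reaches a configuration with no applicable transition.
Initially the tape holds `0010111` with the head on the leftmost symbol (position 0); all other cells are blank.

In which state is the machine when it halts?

s2

state=s0 head=0 tape=B[0]010111B   (s0,0)→(s1,0,←)
state=s1 head=-1 tape=[B]0010111B   (s1,B)→(s4,1,→)
state=s4 head=0 tape=1[0]010111B   (s4,0)→(s0,1,←)
state=s0 head=-1 tape=[1]1010111B   (s0,1)→(s2,1,→)
state=s2 head=0 tape=1[1]010111B   (s2,1)→(s0,0,←)
state=s0 head=-1 tape=[1]0010111B   (s0,1)→(s2,1,→)
state=s2 head=0 tape=1[0]010111B   (s2,0)→(s2,B,→)
state=s2 head=1 tape=1B[0]10111B   (s2,0)→(s2,B,→)
state=s2 head=2 tape=1BB[1]0111B   (s2,1)→(s0,0,←)
state=s0 head=1 tape=1B[B]00111B   (s0,B)→(s0,1,·)
state=s0 head=1 tape=1B[1]00111B   (s0,1)→(s2,1,→)
state=s2 head=2 tape=1B1[0]0111B   (s2,0)→(s2,B,→)
state=s2 head=3 tape=1B1B[0]111B   (s2,0)→(s2,B,→)
state=s2 head=4 tape=1B1BB[1]11B   (s2,1)→(s0,0,←)
state=s0 head=3 tape=1B1B[B]011B   (s0,B)→(s0,1,·)
state=s0 head=3 tape=1B1B[1]011B   (s0,1)→(s2,1,→)
state=s2 head=4 tape=1B1B1[0]11B   (s2,0)→(s2,B,→)
state=s2 head=5 tape=1B1B1B[1]1B   (s2,1)→(s0,0,←)
state=s0 head=4 tape=1B1B1[B]01B   (s0,B)→(s0,1,·)
state=s0 head=4 tape=1B1B1[1]01B   (s0,1)→(s2,1,→)
state=s2 head=5 tape=1B1B11[0]1B   (s2,0)→(s2,B,→)
state=s2 head=6 tape=1B1B11B[1]B   (s2,1)→(s0,0,←)
state=s0 head=5 tape=1B1B11[B]0B   (s0,B)→(s0,1,·)
state=s0 head=5 tape=1B1B11[1]0B   (s0,1)→(s2,1,→)
state=s2 head=6 tape=1B1B111[0]B   (s2,0)→(s2,B,→)
state=s2 head=7 tape=1B1B111B[B]
No transition is defined for (s2, B); M halts in state s2.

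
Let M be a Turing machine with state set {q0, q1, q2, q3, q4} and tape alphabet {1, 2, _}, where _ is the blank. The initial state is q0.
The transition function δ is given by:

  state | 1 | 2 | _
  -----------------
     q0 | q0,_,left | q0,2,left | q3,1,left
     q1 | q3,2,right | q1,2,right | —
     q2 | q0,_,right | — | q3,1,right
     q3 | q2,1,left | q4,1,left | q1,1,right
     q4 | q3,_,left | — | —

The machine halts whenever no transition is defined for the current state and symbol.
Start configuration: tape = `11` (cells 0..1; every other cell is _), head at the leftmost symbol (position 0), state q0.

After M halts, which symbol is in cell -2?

1

state=q0 head=0 tape=__[1]1__   (q0,1)→(q0,_,left)
state=q0 head=-1 tape=_[_]_1__   (q0,_)→(q3,1,left)
state=q3 head=-2 tape=[_]1_1__   (q3,_)→(q1,1,right)
state=q1 head=-1 tape=1[1]_1__   (q1,1)→(q3,2,right)
state=q3 head=0 tape=12[_]1__   (q3,_)→(q1,1,right)
state=q1 head=1 tape=121[1]__   (q1,1)→(q3,2,right)
state=q3 head=2 tape=1212[_]_   (q3,_)→(q1,1,right)
state=q1 head=3 tape=12121[_]
Cell -2 holds 1 when M halts.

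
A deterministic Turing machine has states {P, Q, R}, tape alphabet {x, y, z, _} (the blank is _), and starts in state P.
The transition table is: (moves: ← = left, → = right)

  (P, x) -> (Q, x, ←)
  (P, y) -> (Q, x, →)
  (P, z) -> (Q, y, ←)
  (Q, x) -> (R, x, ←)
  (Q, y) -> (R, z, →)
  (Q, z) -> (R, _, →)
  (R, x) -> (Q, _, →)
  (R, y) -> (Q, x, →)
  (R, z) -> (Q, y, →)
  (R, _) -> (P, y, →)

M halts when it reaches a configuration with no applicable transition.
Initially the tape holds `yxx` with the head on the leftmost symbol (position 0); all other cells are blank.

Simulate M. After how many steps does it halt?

state=P head=0 tape=[y]xx_   (P,y)→(Q,x,→)
state=Q head=1 tape=x[x]x_   (Q,x)→(R,x,←)
state=R head=0 tape=[x]xx_   (R,x)→(Q,_,→)
state=Q head=1 tape=_[x]x_   (Q,x)→(R,x,←)
state=R head=0 tape=[_]xx_   (R,_)→(P,y,→)
state=P head=1 tape=y[x]x_   (P,x)→(Q,x,←)
state=Q head=0 tape=[y]xx_   (Q,y)→(R,z,→)
state=R head=1 tape=z[x]x_   (R,x)→(Q,_,→)
state=Q head=2 tape=z_[x]_   (Q,x)→(R,x,←)
state=R head=1 tape=z[_]x_   (R,_)→(P,y,→)
state=P head=2 tape=zy[x]_   (P,x)→(Q,x,←)
state=Q head=1 tape=z[y]x_   (Q,y)→(R,z,→)
state=R head=2 tape=zz[x]_   (R,x)→(Q,_,→)
state=Q head=3 tape=zz_[_]
M halts after 13 transitions.

13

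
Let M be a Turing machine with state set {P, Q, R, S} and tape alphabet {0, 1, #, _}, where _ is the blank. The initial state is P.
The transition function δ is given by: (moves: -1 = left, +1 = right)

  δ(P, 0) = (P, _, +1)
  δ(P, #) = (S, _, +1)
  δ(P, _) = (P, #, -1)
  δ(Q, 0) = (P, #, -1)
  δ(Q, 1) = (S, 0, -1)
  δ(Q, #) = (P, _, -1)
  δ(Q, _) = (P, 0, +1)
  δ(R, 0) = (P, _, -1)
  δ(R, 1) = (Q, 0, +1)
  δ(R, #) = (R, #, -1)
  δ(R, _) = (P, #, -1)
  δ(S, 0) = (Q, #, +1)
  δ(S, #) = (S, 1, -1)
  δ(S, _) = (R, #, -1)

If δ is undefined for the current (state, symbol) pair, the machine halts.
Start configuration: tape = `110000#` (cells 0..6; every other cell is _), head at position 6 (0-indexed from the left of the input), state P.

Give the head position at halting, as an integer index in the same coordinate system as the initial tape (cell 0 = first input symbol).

1

state=P head=6 tape=110000[#]_   (P,#)→(S,_,+1)
state=S head=7 tape=110000_[_]   (S,_)→(R,#,-1)
state=R head=6 tape=110000[_]#   (R,_)→(P,#,-1)
state=P head=5 tape=11000[0]##   (P,0)→(P,_,+1)
state=P head=6 tape=11000_[#]#   (P,#)→(S,_,+1)
state=S head=7 tape=11000__[#]   (S,#)→(S,1,-1)
state=S head=6 tape=11000_[_]1   (S,_)→(R,#,-1)
state=R head=5 tape=11000[_]#1   (R,_)→(P,#,-1)
state=P head=4 tape=1100[0]##1   (P,0)→(P,_,+1)
state=P head=5 tape=1100_[#]#1   (P,#)→(S,_,+1)
state=S head=6 tape=1100__[#]1   (S,#)→(S,1,-1)
state=S head=5 tape=1100_[_]11   (S,_)→(R,#,-1)
state=R head=4 tape=1100[_]#11   (R,_)→(P,#,-1)
state=P head=3 tape=110[0]##11   (P,0)→(P,_,+1)
state=P head=4 tape=110_[#]#11   (P,#)→(S,_,+1)
state=S head=5 tape=110__[#]11   (S,#)→(S,1,-1)
state=S head=4 tape=110_[_]111   (S,_)→(R,#,-1)
state=R head=3 tape=110[_]#111   (R,_)→(P,#,-1)
state=P head=2 tape=11[0]##111   (P,0)→(P,_,+1)
state=P head=3 tape=11_[#]#111   (P,#)→(S,_,+1)
state=S head=4 tape=11__[#]111   (S,#)→(S,1,-1)
state=S head=3 tape=11_[_]1111   (S,_)→(R,#,-1)
state=R head=2 tape=11[_]#1111   (R,_)→(P,#,-1)
state=P head=1 tape=1[1]##1111
At halt the head is at cell 1.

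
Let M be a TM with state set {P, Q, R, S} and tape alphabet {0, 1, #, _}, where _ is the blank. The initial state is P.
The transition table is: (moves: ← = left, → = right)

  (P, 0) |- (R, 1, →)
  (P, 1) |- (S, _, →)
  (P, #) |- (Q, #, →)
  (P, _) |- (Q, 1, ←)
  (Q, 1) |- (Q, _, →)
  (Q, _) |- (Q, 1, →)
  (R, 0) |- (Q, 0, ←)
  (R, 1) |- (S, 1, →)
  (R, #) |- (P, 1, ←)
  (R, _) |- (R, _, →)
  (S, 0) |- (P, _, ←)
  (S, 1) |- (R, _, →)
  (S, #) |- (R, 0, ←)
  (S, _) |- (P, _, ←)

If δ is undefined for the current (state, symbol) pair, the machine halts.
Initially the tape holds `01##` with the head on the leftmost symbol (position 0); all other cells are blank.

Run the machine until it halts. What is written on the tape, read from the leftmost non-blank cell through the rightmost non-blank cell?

state=P head=0 tape=[0]1##   (P,0)→(R,1,→)
state=R head=1 tape=1[1]##   (R,1)→(S,1,→)
state=S head=2 tape=11[#]#   (S,#)→(R,0,←)
state=R head=1 tape=1[1]0#   (R,1)→(S,1,→)
state=S head=2 tape=11[0]#   (S,0)→(P,_,←)
state=P head=1 tape=1[1]_#   (P,1)→(S,_,→)
state=S head=2 tape=1_[_]#   (S,_)→(P,_,←)
state=P head=1 tape=1[_]_#   (P,_)→(Q,1,←)
state=Q head=0 tape=[1]1_#   (Q,1)→(Q,_,→)
state=Q head=1 tape=_[1]_#   (Q,1)→(Q,_,→)
state=Q head=2 tape=__[_]#   (Q,_)→(Q,1,→)
state=Q head=3 tape=__1[#]
The non-blank tape span at halt is 1#.

1#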